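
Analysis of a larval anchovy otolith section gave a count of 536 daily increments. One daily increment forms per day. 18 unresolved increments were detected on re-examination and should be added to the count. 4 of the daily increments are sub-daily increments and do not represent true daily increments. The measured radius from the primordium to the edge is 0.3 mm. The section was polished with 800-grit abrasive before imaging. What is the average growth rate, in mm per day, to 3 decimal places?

0.001 mm per day

Correcting the raw count gives 536 − 4 + 18 = 550 true daily increments.
Extension rate ≈ 0.3 / 550 = 0.001 mm per day.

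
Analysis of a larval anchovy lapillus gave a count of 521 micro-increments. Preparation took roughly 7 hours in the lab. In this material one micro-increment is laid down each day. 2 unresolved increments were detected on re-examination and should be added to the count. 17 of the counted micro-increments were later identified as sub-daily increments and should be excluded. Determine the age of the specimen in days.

506 days

Correcting the raw count gives 521 − 17 + 2 = 506 true micro-increments.
At one micro-increment per day, that is 506 days.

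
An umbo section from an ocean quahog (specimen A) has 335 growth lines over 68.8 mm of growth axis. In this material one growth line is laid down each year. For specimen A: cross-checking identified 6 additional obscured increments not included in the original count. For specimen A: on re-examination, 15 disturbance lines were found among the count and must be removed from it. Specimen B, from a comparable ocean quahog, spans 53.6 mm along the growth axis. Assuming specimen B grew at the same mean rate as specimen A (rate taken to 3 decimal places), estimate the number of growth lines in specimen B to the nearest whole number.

254 growth lines

Specimen A: true growth line count = 335 − 15 + 6 = 326.
A: Mean rate = 68.8 mm / 326 years ≈ 0.211 mm/year.
Specimen B: 53.6 mm / 0.211 mm per year = 254.03 years ≈ 254 growth lines.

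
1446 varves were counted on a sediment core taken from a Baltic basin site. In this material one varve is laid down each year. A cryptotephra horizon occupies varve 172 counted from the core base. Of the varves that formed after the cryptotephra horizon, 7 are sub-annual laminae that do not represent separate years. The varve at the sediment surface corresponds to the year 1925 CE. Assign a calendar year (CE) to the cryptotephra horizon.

658 CE

1446 − 172 = 1274 varves lie beyond the cryptotephra horizon toward the sediment surface.
1274 − 7 false = 1267 true varves after the cryptotephra horizon.
The varve at the sediment surface is 1925 CE, so the cryptotephra horizon dates to 1925 − 1267 = 658 CE.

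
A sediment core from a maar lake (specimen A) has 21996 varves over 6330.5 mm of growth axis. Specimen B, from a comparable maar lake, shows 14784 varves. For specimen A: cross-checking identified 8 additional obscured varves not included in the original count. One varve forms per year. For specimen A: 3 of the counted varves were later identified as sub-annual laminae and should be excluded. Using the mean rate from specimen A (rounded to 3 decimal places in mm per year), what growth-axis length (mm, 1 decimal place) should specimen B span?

Specimen A: adjusted count: 21996 − 3 + 8 = 22001 varves.
A: 6330.5 mm over 22001 years gives 6330.5 / 22001 ≈ 0.288 mm/year.
B's length ≈ 0.288 × 14784 = 4257.8 mm.

4257.8 mm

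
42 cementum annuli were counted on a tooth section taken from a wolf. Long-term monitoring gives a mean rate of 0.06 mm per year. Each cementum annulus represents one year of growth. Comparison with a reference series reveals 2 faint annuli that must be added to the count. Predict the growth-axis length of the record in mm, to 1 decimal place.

True cementum annulus count = 42 + 2 = 44.
44 years at 0.06 mm/year gives 0.06 × 44 = 2.6 mm.

2.6 mm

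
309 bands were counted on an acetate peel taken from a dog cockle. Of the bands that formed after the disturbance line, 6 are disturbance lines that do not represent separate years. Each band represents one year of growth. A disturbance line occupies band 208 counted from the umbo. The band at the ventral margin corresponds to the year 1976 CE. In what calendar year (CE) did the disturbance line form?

1881 CE

Between band 208 and the ventral margin there are 309 − 208 = 101 bands.
Removing the 6 false bands leaves 101 − 6 = 95 true bands beyond the disturbance line.
1976 − 95 = 1881 CE.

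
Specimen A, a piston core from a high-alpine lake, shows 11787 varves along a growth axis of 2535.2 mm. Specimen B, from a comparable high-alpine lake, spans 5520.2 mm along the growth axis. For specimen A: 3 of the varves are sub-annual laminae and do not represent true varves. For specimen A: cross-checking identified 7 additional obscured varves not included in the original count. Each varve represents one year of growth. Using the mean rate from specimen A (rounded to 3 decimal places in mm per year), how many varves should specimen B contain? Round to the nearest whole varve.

25675 varves

Specimen A: adjusted count: 11787 − 3 + 7 = 11791 varves.
A: Mean rate = 2535.2 mm / 11791 years ≈ 0.215 mm/year.
B spans 5520.2 / 0.215 = 25675.35 years ≈ 25675 varves.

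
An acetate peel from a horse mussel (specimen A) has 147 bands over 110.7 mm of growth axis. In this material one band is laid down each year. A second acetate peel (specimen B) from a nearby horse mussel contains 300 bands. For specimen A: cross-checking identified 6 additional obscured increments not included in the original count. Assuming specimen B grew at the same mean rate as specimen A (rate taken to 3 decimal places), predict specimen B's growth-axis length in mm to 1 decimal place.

217.2 mm

Specimen A: adjusted count: 147 + 6 = 153 bands.
A: 110.7 mm over 153 years gives 110.7 / 153 ≈ 0.724 mm/yr.
Length of B = 0.724 × 300 = 217.2 mm.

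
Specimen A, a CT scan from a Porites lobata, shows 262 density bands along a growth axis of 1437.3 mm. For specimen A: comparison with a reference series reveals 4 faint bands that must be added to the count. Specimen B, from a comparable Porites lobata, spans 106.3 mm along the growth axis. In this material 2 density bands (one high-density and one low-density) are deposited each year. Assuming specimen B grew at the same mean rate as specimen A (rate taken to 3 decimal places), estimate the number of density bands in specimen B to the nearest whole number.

Specimen A: adjusted count: 262 + 4 = 266 density bands.
Specimen A: dividing by 2 density bands per year: 266 / 2 = 133 years.
A: 1437.3 mm over 133 years gives 1437.3 / 133 ≈ 10.807 mm/year.
Specimen B: 106.3 mm / 10.807 mm per year = 9.84 years; at 2 density bands per year that is 9.84 × 2 ≈ 20 density bands.

20 density bands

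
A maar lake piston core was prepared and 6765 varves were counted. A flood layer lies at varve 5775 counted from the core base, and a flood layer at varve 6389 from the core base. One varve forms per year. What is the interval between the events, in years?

614 yr

Separation: 6389 − 5775 = 614 varves.
One varve per year makes the interval 614 years.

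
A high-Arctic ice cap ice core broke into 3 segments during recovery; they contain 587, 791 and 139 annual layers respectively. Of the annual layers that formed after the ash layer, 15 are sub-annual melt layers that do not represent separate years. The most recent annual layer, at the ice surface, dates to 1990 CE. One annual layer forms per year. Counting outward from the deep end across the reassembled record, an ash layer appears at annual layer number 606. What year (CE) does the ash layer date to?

1094 CE

Total annual layers = 587 + 791 + 139 = 1517.
The ash layer sits at annual layer 606 from the deep end, so 1517 − 606 = 911 annual layers formed after it.
Removing the 15 false annual layers leaves 911 − 15 = 896 true annual layers beyond the ash layer.
1990 − 896 = 1094 CE.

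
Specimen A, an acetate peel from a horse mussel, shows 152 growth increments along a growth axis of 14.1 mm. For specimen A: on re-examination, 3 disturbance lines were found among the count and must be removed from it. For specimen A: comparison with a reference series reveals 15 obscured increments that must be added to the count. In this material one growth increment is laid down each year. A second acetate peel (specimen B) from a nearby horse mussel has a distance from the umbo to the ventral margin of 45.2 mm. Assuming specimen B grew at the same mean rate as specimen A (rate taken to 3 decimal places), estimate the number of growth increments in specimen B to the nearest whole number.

Specimen A: adjusted count: 152 − 3 + 15 = 164 growth increments.
A: Extension rate ≈ 14.1 / 164 = 0.086 mm per year.
For B, 45.2 / 0.086 = 525.58 years ≈ 526 growth increments.

526 growth increments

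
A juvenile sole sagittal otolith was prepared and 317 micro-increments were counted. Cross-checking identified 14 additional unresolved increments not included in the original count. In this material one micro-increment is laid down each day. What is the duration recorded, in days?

After corrections the count is 317 + 14 = 331 micro-increments.
With a one-to-one micro-increment periodicity this is 331 days.

331 days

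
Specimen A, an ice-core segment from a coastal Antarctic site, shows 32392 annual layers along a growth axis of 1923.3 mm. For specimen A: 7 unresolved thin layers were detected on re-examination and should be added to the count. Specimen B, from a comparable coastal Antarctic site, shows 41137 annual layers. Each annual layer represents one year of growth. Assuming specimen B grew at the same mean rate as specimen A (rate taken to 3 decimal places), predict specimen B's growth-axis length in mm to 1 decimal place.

Specimen A: true annual layer count = 32392 + 7 = 32399.
A: 1923.3 mm over 32399 years gives 1923.3 / 32399 ≈ 0.059 mm/year.
Length of B = 0.059 × 41137 = 2427.1 mm.

2427.1 mm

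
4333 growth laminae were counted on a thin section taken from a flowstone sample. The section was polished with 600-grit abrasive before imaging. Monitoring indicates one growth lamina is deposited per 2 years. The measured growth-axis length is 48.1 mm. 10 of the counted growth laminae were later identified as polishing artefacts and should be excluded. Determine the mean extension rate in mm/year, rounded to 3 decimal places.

Adjusted count: 4333 − 10 = 4323 growth laminae.
Multiplying by 2 years per growth lamina: 4323 × 2 = 8646 years.
Extension rate ≈ 48.1 / 8646 = 0.006 mm/year.

0.006 mm/year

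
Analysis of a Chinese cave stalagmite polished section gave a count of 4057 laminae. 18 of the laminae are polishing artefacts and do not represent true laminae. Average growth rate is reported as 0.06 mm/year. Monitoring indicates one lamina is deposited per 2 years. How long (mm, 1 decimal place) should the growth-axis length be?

484.7 mm

Correcting the raw count gives 4057 − 18 = 4039 true laminae.
Multiplying by 2 years per lamina: 4039 × 2 = 8078 years.
Length ≈ 0.06 × 8078 = 484.7 mm.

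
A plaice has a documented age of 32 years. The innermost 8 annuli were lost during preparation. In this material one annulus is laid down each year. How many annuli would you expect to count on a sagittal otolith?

24 annuli

At one annulus per year, 32 years correspond to 32 annuli.
Subtracting the 8 annuli not captured gives 32 − 8 = 24 annuli in the record.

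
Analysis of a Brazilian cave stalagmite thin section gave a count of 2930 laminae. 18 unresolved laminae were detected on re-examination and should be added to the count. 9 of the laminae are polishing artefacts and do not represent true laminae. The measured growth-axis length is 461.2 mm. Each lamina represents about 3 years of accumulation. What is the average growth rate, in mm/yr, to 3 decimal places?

Correcting the raw count gives 2930 − 9 + 18 = 2939 true laminae.
Multiplying by 3 years per lamina: 2939 × 3 = 8817 years.
Mean rate = 461.2 mm / 8817 years ≈ 0.052 mm/yr.

0.052 mm/yr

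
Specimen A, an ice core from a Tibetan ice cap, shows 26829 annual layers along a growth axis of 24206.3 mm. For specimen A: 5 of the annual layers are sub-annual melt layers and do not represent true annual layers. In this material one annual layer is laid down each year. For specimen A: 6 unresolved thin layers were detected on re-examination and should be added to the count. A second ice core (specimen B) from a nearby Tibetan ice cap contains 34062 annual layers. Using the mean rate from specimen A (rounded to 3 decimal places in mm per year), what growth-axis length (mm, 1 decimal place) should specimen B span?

30723.9 mm

Specimen A: true annual layer count = 26829 − 5 + 6 = 26830.
A: Mean rate = 24206.3 mm / 26830 years ≈ 0.902 mm/yr.
For B, 0.902 mm/year × 34062 years = 30723.9 mm.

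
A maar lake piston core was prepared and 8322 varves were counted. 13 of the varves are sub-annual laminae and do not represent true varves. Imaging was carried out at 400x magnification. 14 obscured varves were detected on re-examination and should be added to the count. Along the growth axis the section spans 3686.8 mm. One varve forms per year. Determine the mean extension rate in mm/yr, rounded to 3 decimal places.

0.443 mm/yr

True varve count = 8322 − 13 + 14 = 8323.
Extension rate ≈ 3686.8 / 8323 = 0.443 mm/yr.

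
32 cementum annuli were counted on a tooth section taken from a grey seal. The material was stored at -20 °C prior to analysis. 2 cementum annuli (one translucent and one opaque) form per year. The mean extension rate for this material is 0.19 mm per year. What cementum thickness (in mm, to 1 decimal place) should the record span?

3.0 mm

Dividing by 2 cementum annuli per year: 32 / 2 = 16 years.
16 years at 0.19 mm/year gives 0.19 × 16 = 3.0 mm.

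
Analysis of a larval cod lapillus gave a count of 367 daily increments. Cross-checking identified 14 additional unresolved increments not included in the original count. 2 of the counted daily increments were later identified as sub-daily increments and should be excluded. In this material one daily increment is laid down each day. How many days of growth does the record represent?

379 d

After corrections the count is 367 − 2 + 14 = 379 daily increments.
At one daily increment per day, that is 379 days.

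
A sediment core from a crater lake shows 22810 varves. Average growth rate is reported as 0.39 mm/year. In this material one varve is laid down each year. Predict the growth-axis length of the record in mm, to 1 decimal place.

22810 years of growth are recorded.
22810 years at 0.39 mm/year gives 0.39 × 22810 = 8895.9 mm.

8895.9 mm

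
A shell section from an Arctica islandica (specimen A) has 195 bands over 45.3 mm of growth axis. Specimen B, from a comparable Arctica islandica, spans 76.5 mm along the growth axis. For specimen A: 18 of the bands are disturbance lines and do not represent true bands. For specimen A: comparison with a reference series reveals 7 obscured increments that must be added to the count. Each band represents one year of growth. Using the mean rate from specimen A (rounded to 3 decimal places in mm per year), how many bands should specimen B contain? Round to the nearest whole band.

Specimen A: correcting the raw count gives 195 − 18 + 7 = 184 true bands.
A: 45.3 mm over 184 years gives 45.3 / 184 ≈ 0.246 mm/year.
Specimen B: 76.5 mm / 0.246 mm per year = 310.98 years ≈ 311 bands.

311 bands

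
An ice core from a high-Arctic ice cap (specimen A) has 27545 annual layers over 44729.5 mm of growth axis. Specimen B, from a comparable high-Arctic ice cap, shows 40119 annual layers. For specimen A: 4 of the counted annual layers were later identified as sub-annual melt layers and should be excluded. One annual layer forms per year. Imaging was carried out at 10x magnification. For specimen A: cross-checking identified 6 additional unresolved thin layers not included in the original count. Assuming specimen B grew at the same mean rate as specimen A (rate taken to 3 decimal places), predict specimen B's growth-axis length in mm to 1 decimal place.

Specimen A: after corrections the count is 27545 − 4 + 6 = 27547 annual layers.
A: Extension rate ≈ 44729.5 / 27547 = 1.624 mm/yr.
Length of B = 1.624 × 40119 = 65153.3 mm.

65153.3 mm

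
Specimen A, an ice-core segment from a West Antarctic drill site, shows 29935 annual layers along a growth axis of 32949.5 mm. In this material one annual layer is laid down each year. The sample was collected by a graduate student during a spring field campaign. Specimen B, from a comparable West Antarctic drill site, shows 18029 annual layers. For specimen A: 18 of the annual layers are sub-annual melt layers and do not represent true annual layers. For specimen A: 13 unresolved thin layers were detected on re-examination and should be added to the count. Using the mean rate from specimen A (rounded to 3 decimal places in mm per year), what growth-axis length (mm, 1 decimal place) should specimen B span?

19849.9 mm

Specimen A: correcting the raw count gives 29935 − 18 + 13 = 29930 true annual layers.
A: 32949.5 mm over 29930 years gives 32949.5 / 29930 ≈ 1.101 mm/year.
Length of B = 1.101 × 18029 = 19849.9 mm.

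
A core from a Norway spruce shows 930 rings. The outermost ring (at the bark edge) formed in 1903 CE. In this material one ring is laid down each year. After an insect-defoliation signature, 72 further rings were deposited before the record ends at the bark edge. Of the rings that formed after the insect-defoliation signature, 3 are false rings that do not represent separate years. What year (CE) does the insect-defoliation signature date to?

72 rings post-date the insect-defoliation signature.
72 − 3 false = 69 true rings after the insect-defoliation signature.
1903 − 69 = 1834 CE.

1834 CE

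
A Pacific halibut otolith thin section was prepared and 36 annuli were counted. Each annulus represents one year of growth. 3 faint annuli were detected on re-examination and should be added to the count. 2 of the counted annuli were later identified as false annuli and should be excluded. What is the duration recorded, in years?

37 years

Correcting the raw count gives 36 − 2 + 3 = 37 true annuli.
One annulus per year makes the duration 37 years.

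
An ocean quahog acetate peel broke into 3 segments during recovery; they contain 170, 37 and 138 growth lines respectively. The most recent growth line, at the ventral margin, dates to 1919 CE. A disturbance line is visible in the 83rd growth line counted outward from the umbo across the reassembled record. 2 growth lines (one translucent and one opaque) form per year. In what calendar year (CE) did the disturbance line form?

Total growth lines = 170 + 37 + 138 = 345.
Between growth line 83 and the ventral margin there are 345 − 83 = 262 growth lines.
Dividing by 2 growth lines per year: 262 / 2 = 131 years.
Counting back 131 years from 1919 CE places the disturbance line in 1919 − 131 = 1788 CE.

1788 CE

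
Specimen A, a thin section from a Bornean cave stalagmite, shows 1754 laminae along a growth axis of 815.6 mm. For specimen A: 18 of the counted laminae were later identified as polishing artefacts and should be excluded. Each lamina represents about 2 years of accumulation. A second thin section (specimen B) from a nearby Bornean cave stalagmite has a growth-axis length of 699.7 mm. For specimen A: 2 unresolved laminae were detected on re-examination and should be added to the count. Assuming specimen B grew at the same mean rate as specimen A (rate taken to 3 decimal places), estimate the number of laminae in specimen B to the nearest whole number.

Specimen A: after corrections the count is 1754 − 18 + 2 = 1738 laminae.
Specimen A: 1738 laminae at 2 years each span 1738 × 2 = 3476 years.
A: 815.6 mm over 3476 years gives 815.6 / 3476 ≈ 0.235 mm/yr.
B spans 699.7 / 0.235 = 2977.45 years; at 2 years per lamina that is 2977.45 / 2 ≈ 1489 laminae.

1489 laminae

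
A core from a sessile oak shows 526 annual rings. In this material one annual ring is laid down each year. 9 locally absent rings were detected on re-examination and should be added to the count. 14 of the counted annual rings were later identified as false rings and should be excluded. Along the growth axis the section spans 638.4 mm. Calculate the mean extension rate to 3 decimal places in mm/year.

1.225 mm/year

After corrections the count is 526 − 14 + 9 = 521 annual rings.
638.4 mm over 521 years gives 638.4 / 521 ≈ 1.225 mm/year.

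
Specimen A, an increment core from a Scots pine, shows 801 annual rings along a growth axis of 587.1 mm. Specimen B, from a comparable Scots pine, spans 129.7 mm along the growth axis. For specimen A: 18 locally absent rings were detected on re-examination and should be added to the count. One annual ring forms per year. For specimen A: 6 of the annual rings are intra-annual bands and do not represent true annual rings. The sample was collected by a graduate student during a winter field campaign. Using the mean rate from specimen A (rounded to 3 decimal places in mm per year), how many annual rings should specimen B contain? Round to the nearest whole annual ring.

180 annual rings

Specimen A: true annual ring count = 801 − 6 + 18 = 813.
A: 587.1 mm over 813 years gives 587.1 / 813 ≈ 0.722 mm/yr.
For B, 129.7 / 0.722 = 179.64 years ≈ 180 annual rings.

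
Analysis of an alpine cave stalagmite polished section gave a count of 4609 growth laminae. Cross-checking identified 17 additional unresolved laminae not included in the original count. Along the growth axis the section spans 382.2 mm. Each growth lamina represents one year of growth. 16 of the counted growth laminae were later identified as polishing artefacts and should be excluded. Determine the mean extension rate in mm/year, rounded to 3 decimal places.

After corrections the count is 4609 − 16 + 17 = 4610 growth laminae.
Mean rate = 382.2 mm / 4610 years ≈ 0.083 mm/year.

0.083 mm/year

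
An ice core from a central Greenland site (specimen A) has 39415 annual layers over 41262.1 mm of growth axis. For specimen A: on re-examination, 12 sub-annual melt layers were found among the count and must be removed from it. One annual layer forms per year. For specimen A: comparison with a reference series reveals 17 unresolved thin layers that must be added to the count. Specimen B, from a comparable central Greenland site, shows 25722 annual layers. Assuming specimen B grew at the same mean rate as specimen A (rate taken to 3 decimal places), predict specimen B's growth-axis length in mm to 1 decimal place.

Specimen A: adjusted count: 39415 − 12 + 17 = 39420 annual layers.
A: Extension rate ≈ 41262.1 / 39420 = 1.047 mm/yr.
B's length ≈ 1.047 × 25722 = 26930.9 mm.

26930.9 mm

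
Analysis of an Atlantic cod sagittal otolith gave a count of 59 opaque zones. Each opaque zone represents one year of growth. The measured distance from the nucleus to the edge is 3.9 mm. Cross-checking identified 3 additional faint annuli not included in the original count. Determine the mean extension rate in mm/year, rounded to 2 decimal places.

Correcting the raw count gives 59 + 3 = 62 true opaque zones.
3.9 mm over 62 years gives 3.9 / 62 ≈ 0.06 mm/year.

0.06 mm/year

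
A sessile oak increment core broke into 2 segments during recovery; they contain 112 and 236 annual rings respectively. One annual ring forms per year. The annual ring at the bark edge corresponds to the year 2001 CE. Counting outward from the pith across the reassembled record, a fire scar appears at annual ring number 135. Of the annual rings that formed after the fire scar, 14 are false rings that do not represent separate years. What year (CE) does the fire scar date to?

1802 CE

Total annual rings = 112 + 236 = 348.
348 − 135 = 213 annual rings lie beyond the fire scar toward the bark edge.
213 − 14 false = 199 true annual rings after the fire scar.
Counting back 199 years from 2001 CE places the fire scar in 2001 − 199 = 1802 CE.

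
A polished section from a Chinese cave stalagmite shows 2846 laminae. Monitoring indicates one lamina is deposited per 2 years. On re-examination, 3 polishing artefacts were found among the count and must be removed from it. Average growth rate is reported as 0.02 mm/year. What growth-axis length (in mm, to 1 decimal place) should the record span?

Adjusted count: 2846 − 3 = 2843 laminae.
At 2 years per lamina, 2843 × 2 = 5686 years.
Predicted length = 0.02 mm/year × 5686 years = 113.7 mm.

113.7 mm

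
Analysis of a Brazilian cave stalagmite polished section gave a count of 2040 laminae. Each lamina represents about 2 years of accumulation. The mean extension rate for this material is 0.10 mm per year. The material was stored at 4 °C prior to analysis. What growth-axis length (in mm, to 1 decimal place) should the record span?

Multiplying by 2 years per lamina: 2040 × 2 = 4080 years.
Length ≈ 0.10 × 4080 = 408.0 mm.

408.0 mm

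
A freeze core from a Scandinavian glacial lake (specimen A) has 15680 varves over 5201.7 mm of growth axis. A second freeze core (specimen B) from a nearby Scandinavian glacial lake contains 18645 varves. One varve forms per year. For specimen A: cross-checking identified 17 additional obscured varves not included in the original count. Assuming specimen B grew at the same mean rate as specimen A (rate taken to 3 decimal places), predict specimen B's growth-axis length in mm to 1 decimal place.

Specimen A: after corrections the count is 15680 + 17 = 15697 varves.
A: Mean rate = 5201.7 mm / 15697 years ≈ 0.331 mm/yr.
For B, 0.331 mm/year × 18645 years = 6171.5 mm.

6171.5 mm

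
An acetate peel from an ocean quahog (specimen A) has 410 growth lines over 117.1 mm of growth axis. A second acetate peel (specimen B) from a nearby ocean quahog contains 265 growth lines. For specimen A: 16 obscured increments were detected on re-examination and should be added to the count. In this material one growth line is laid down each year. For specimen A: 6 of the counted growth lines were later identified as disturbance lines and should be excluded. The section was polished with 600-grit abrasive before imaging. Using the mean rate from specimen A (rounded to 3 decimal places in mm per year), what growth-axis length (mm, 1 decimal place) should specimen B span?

Specimen A: correcting the raw count gives 410 − 6 + 16 = 420 true growth lines.
A: 117.1 mm over 420 years gives 117.1 / 420 ≈ 0.279 mm per year.
For B, 0.279 mm/year × 265 years = 73.9 mm.

73.9 mm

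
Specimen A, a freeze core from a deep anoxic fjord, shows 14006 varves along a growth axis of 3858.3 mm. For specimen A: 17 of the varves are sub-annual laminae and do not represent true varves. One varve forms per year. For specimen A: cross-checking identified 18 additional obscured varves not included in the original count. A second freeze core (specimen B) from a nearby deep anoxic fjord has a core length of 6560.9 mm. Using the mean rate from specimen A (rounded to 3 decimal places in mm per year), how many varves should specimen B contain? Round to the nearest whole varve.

Specimen A: true varve count = 14006 − 17 + 18 = 14007.
A: 3858.3 mm over 14007 years gives 3858.3 / 14007 ≈ 0.275 mm/yr.
Specimen B: 6560.9 mm / 0.275 mm per year = 23857.82 years ≈ 23858 varves.

23858 varves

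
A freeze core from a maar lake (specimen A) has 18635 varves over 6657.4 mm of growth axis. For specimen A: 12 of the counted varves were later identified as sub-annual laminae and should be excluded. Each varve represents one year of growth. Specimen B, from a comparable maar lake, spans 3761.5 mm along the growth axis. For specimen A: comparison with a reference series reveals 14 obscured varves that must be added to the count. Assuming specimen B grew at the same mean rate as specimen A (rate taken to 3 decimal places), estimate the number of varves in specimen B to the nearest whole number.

10536 varves

Specimen A: adjusted count: 18635 − 12 + 14 = 18637 varves.
A: 6657.4 mm over 18637 years gives 6657.4 / 18637 ≈ 0.357 mm/year.
Specimen B: 3761.5 mm / 0.357 mm per year = 10536.41 years ≈ 10536 varves.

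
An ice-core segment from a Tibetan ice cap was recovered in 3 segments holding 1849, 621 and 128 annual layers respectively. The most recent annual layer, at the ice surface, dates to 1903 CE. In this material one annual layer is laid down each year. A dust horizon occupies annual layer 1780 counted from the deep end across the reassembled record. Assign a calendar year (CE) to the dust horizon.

Total annual layers = 1849 + 621 + 128 = 2598.
Between annual layer 1780 and the ice surface there are 2598 − 1780 = 818 annual layers.
Counting back 818 years from 1903 CE places the dust horizon in 1903 − 818 = 1085 CE.

1085 CE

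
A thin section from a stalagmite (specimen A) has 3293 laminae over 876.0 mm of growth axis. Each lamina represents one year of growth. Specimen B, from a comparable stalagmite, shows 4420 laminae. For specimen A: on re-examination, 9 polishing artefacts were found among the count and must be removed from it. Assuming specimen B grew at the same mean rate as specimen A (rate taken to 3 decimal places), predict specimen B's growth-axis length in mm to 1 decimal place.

1180.1 mm

Specimen A: after corrections the count is 3293 − 9 = 3284 laminae.
A: Mean rate = 876.0 mm / 3284 years ≈ 0.267 mm/year.
Length of B = 0.267 × 4420 = 1180.1 mm.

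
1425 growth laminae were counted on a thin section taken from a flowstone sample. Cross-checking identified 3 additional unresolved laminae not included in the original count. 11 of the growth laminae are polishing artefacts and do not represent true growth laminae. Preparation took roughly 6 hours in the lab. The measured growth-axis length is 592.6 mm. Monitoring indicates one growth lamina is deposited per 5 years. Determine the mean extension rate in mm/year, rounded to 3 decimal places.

After corrections the count is 1425 − 11 + 3 = 1417 growth laminae.
Multiplying by 5 years per growth lamina: 1417 × 5 = 7085 years.
Mean rate = 592.6 mm / 7085 years ≈ 0.084 mm/year.

0.084 mm/year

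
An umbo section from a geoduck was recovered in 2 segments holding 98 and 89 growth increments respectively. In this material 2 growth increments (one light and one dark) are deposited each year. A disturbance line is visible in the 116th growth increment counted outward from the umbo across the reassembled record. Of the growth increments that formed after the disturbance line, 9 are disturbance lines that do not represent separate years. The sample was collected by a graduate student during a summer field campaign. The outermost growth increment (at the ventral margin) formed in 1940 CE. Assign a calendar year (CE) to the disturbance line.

1909 CE

Total growth increments = 98 + 89 = 187.
Between growth increment 116 and the ventral margin there are 187 − 116 = 71 growth increments.
Excluding 9 false growth increments: 71 − 9 = 62.
With 2 growth increments per year, 62 / 2 = 31 years.
1940 − 31 = 1909 CE.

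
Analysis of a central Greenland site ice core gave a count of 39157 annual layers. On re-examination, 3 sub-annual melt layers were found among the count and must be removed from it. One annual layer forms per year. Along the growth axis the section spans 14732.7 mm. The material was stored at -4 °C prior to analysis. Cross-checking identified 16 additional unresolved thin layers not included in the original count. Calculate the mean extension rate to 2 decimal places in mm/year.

0.38 mm/year

After corrections the count is 39157 − 3 + 16 = 39170 annual layers.
Extension rate ≈ 14732.7 / 39170 = 0.38 mm/year.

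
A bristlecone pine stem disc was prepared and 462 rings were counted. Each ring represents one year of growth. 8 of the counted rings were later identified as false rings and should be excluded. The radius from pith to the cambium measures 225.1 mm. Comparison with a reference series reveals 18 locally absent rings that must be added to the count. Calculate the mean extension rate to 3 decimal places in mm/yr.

0.477 mm/yr

True ring count = 462 − 8 + 18 = 472.
Mean rate = 225.1 mm / 472 years ≈ 0.477 mm/yr.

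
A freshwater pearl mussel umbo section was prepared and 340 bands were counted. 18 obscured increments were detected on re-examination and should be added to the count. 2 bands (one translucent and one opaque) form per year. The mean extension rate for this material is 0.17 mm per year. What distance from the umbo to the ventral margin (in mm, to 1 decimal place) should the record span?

After corrections the count is 340 + 18 = 358 bands.
358 bands at 2 per year is 358 / 2 = 179 years.
Predicted length = 0.17 mm/year × 179 years = 30.4 mm.

30.4 mm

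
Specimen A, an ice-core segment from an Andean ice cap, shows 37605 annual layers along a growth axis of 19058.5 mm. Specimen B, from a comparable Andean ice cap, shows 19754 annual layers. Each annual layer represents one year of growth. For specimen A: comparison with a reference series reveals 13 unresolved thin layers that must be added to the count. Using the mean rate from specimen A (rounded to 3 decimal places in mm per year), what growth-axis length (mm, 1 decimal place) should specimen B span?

Specimen A: true annual layer count = 37605 + 13 = 37618.
A: Mean rate = 19058.5 mm / 37618 years ≈ 0.507 mm/year.
For B, 0.507 mm/year × 19754 years = 10015.3 mm.

10015.3 mm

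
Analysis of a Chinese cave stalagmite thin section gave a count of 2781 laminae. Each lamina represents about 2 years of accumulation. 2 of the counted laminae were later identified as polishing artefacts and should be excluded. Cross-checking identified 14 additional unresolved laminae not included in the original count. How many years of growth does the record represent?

After corrections the count is 2781 − 2 + 14 = 2793 laminae.
Multiplying by 2 years per lamina: 2793 × 2 = 5586 years.

5586 yr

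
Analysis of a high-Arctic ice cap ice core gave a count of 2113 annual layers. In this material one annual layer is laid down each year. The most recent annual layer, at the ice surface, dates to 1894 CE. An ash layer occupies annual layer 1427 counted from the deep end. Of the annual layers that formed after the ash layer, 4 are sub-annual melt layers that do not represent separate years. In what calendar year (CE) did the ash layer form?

2113 − 1427 = 686 annual layers lie beyond the ash layer toward the ice surface.
Excluding 4 false annual layers: 686 − 4 = 682.
1894 − 682 = 1212 CE.

1212 CE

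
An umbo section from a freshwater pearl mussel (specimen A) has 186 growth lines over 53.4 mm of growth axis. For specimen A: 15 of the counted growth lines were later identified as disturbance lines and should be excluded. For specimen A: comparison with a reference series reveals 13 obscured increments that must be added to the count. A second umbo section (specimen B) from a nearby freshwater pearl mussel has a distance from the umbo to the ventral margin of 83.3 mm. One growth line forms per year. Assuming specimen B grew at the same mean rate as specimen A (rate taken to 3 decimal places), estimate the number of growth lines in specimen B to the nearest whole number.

Specimen A: true growth line count = 186 − 15 + 13 = 184.
A: Mean rate = 53.4 mm / 184 years ≈ 0.290 mm/year.
Specimen B: 83.3 mm / 0.290 mm per year = 287.24 years ≈ 287 growth lines.

287 growth lines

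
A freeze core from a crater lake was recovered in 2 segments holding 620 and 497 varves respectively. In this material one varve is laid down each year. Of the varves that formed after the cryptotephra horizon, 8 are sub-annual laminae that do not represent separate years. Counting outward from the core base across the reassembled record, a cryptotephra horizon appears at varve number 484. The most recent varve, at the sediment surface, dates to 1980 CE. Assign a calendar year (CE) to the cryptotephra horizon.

Total varves = 620 + 497 = 1117.
The cryptotephra horizon sits at varve 484 from the core base, so 1117 − 484 = 633 varves formed after it.
Excluding 8 false varves: 633 − 8 = 625.
The varve at the sediment surface is 1980 CE, so the cryptotephra horizon dates to 1980 − 625 = 1355 CE.

1355 CE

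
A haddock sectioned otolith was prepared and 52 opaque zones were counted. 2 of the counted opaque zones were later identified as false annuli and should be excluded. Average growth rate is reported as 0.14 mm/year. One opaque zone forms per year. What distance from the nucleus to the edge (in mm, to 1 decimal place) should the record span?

7.0 mm

Correcting the raw count gives 52 − 2 = 50 true opaque zones.
Predicted length = 0.14 mm/year × 50 years = 7.0 mm.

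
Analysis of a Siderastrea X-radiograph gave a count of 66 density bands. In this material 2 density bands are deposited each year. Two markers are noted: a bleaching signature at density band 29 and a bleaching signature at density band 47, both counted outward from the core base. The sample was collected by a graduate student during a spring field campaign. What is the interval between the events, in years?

9 years

Separation: 47 − 29 = 18 density bands.
Dividing by 2 density bands per year: 18 / 2 = 9 years.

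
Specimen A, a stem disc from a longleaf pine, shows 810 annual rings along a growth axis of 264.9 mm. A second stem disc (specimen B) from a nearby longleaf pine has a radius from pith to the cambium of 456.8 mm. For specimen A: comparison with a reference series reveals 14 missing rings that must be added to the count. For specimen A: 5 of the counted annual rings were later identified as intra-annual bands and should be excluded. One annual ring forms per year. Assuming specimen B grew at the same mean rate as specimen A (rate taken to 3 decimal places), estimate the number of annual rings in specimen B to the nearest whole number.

1414 annual rings

Specimen A: adjusted count: 810 − 5 + 14 = 819 annual rings.
A: Mean rate = 264.9 mm / 819 years ≈ 0.323 mm/year.
B spans 456.8 / 0.323 = 1414.24 years ≈ 1414 annual rings.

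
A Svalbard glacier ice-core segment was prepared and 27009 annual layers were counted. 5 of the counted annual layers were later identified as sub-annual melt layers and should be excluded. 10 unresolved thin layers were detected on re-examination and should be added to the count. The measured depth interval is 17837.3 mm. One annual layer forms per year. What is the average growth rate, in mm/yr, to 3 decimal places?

After corrections the count is 27009 − 5 + 10 = 27014 annual layers.
Mean rate = 17837.3 mm / 27014 years ≈ 0.660 mm/yr.

0.660 mm/yr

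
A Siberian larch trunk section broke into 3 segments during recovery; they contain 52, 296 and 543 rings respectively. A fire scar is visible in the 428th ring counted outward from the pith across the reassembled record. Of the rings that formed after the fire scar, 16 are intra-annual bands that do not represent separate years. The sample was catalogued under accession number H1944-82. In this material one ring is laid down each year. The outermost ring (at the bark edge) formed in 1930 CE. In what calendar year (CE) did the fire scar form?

Total rings = 52 + 296 + 543 = 891.
891 − 428 = 463 rings lie beyond the fire scar toward the bark edge.
Removing the 16 false rings leaves 463 − 16 = 447 true rings beyond the fire scar.
The ring at the bark edge is 1930 CE, so the fire scar dates to 1930 − 447 = 1483 CE.

1483 CE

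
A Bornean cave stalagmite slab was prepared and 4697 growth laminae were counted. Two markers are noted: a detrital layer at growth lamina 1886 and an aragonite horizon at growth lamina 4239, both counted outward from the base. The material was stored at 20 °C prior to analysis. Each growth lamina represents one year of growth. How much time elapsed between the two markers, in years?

4239 − 1886 = 2353 growth laminae lie between the two events.
At one growth lamina per year, 2353 years elapsed between them.

2353 yr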